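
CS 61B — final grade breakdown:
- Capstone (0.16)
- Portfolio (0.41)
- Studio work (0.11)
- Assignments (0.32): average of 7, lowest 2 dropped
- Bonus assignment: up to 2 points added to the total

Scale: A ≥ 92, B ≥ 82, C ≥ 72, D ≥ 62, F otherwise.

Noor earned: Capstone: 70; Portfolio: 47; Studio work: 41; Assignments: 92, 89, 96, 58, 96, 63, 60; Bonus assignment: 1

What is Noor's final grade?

D

Assignments: drop 58, 60 → average of remaining 5 = 436/5 = 87.2
Weighted total:
  Capstone 70 × 0.16 = 11.2
  Portfolio 47 × 0.41 = 19.27
  Studio work 41 × 0.11 = 4.51
  Assignments 87.2 × 0.32 = 27.904
Sum = 62.884
Bonus assignment: 62.884 + 1 = 63.884
63.884 is ≥ 62 and < 72 → D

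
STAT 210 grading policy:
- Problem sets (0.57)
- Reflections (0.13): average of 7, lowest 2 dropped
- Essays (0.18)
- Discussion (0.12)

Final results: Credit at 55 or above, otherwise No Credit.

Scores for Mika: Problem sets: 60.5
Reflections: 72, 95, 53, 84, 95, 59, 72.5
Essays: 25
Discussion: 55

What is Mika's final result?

Reflections: drop 53, 59 → average of remaining 5 = 418.5/5 = 83.7
Weighted total:
  Problem sets 60.5 × 0.57 = 34.485
  Reflections 83.7 × 0.13 = 10.881
  Essays 25 × 0.18 = 4.5
  Discussion 55 × 0.12 = 6.6
Sum = 56.466
56.466 ≥ 55 → Credit

Credit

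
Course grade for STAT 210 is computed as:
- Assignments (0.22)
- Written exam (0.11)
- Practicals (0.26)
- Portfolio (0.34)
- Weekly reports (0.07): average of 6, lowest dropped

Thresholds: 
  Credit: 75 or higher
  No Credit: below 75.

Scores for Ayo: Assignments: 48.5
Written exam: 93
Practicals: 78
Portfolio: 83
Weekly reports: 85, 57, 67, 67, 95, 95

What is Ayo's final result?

Credit

Weekly reports: drop 57 → average of remaining 5 = 409/5 = 81.8
Weighted total:
  Assignments 48.5 × 0.22 = 10.67
  Written exam 93 × 0.11 = 10.23
  Practicals 78 × 0.26 = 20.28
  Portfolio 83 × 0.34 = 28.22
  Weekly reports 81.8 × 0.07 = 5.726
Sum = 75.126
75.126 ≥ 75 → Credit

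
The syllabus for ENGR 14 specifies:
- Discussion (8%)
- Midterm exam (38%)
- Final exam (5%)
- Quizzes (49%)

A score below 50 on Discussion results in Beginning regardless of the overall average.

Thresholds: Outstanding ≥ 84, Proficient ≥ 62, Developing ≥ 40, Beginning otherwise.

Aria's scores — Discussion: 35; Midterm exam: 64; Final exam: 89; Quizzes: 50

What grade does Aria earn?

Beginning

Discussion score 35 < 50: minimum not met.
Weighted total:
  Discussion 35 × 0.08 = 2.8
  Midterm exam 64 × 0.38 = 24.32
  Final exam 89 × 0.05 = 4.45
  Quizzes 50 × 0.49 = 24.5
Sum = 56.07
Because the Discussion minimum was not met, the result is Beginning.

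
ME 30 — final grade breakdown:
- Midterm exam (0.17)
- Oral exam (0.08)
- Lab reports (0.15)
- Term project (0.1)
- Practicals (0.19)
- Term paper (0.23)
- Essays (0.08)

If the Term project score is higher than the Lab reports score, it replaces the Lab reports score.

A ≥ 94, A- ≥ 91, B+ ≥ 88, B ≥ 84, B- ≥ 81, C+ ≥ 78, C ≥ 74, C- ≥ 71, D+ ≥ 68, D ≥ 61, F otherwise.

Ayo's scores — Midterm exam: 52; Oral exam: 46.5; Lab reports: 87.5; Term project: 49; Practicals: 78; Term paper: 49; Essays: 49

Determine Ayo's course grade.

Term project (49) ≤ Lab reports (87.5), so Lab reports stays at 87.5.
Weighted total:
  Midterm exam 52 × 0.17 = 8.84
  Oral exam 46.5 × 0.08 = 3.72
  Lab reports 87.5 × 0.15 = 13.125
  Term project 49 × 0.1 = 4.9
  Practicals 78 × 0.19 = 14.82
  Term paper 49 × 0.23 = 11.27
  Essays 49 × 0.08 = 3.92
Sum = 60.595
60.595 < 61 → F

F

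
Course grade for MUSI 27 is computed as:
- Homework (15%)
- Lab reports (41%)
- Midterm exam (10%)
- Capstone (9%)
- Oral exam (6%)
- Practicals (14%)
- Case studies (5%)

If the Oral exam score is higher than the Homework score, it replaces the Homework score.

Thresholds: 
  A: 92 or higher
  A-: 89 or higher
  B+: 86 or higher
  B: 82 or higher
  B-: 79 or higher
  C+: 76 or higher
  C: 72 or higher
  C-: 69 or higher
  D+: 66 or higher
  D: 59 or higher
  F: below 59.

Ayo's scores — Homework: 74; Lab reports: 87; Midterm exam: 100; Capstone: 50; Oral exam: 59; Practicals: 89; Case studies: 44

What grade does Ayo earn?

B-

Oral exam (59) ≤ Homework (74), so Homework stays at 74.
Weighted total:
  Homework 74 × 0.15 = 11.1
  Lab reports 87 × 0.41 = 35.67
  Midterm exam 100 × 0.1 = 10
  Capstone 50 × 0.09 = 4.5
  Oral exam 59 × 0.06 = 3.54
  Practicals 89 × 0.14 = 12.46
  Case studies 44 × 0.05 = 2.2
Sum = 79.47
79.47 is ≥ 79 and < 82 → B-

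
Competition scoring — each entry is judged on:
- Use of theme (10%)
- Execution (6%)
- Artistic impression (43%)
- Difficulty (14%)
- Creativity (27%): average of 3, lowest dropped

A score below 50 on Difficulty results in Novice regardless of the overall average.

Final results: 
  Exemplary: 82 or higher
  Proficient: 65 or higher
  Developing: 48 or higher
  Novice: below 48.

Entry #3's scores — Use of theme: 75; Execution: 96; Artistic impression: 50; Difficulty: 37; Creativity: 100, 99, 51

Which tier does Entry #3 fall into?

Creativity: drop 51 → average of remaining 2 = 199/2 = 99.5
Difficulty score 37 < 50: minimum not met.
Weighted total:
  Use of theme 75 × 0.1 = 7.5
  Execution 96 × 0.06 = 5.76
  Artistic impression 50 × 0.43 = 21.5
  Difficulty 37 × 0.14 = 5.18
  Creativity 99.5 × 0.27 = 26.865
Sum = 66.805
Because the Difficulty minimum was not met, the result is Novice.

Novice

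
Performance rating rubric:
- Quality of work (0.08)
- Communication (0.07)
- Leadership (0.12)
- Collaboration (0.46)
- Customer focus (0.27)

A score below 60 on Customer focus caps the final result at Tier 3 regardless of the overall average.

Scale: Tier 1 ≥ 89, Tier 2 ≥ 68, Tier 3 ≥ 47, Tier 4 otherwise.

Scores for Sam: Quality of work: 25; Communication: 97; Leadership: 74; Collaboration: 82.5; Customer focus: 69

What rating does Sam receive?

Customer focus score 69 ≥ 60: minimum met.
Weighted total:
  Quality of work 25 × 0.08 = 2
  Communication 97 × 0.07 = 6.79
  Leadership 74 × 0.12 = 8.88
  Collaboration 82.5 × 0.46 = 37.95
  Customer focus 69 × 0.27 = 18.63
Sum = 74.25
74.25 is ≥ 68 and < 89 → Tier 2

Tier 2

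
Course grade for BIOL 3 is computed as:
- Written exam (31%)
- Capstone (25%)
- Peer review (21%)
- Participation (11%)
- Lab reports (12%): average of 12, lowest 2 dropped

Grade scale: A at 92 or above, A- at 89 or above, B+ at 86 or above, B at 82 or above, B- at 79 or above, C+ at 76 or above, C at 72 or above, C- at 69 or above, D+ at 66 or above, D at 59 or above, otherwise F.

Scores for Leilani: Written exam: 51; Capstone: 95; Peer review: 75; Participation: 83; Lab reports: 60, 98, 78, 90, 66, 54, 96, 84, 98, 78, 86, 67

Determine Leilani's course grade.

Lab reports: drop 54, 60 → average of remaining 10 = 841/10 = 84.1
Weighted total:
  Written exam 51 × 0.31 = 15.81
  Capstone 95 × 0.25 = 23.75
  Peer review 75 × 0.21 = 15.75
  Participation 83 × 0.11 = 9.13
  Lab reports 84.1 × 0.12 = 10.092
Sum = 74.532
74.532 is ≥ 72 and < 76 → C

C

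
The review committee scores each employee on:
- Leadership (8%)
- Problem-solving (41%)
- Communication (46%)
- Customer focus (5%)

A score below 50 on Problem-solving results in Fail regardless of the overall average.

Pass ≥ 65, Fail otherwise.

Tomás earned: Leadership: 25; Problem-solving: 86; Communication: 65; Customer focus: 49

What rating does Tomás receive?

Problem-solving score 86 ≥ 50: minimum met.
Weighted total:
  Leadership 25 × 0.08 = 2
  Problem-solving 86 × 0.41 = 35.26
  Communication 65 × 0.46 = 29.9
  Customer focus 49 × 0.05 = 2.45
Sum = 69.61
69.61 ≥ 65 → Pass

Pass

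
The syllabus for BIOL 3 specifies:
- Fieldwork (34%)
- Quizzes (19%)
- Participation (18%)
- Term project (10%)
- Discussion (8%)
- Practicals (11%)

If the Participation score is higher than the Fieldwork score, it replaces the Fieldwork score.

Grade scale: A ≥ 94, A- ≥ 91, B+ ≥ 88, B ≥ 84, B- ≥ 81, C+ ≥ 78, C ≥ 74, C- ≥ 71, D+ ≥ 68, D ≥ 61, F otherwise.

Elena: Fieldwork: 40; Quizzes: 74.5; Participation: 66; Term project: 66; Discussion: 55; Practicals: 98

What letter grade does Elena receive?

Participation (66) > Fieldwork (40), so Fieldwork counts as 66.
Weighted total:
  Fieldwork 66 × 0.34 = 22.44
  Quizzes 74.5 × 0.19 = 14.155
  Participation 66 × 0.18 = 11.88
  Term project 66 × 0.1 = 6.6
  Discussion 55 × 0.08 = 4.4
  Practicals 98 × 0.11 = 10.78
Sum = 70.255
70.255 is ≥ 68 and < 71 → D+

D+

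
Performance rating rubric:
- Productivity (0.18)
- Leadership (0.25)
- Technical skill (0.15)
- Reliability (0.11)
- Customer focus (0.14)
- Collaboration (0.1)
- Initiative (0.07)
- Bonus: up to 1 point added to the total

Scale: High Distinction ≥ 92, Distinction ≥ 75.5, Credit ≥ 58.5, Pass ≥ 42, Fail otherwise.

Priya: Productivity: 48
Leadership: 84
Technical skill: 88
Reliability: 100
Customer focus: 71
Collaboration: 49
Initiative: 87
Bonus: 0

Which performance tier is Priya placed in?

Credit

Weighted total:
  Productivity 48 × 0.18 = 8.64
  Leadership 84 × 0.25 = 21
  Technical skill 88 × 0.15 = 13.2
  Reliability 100 × 0.11 = 11
  Customer focus 71 × 0.14 = 9.94
  Collaboration 49 × 0.1 = 4.9
  Initiative 87 × 0.07 = 6.09
Sum = 74.77
Bonus: 74.77 + 0 = 74.77
74.77 is ≥ 58.5 and < 75.5 → Credit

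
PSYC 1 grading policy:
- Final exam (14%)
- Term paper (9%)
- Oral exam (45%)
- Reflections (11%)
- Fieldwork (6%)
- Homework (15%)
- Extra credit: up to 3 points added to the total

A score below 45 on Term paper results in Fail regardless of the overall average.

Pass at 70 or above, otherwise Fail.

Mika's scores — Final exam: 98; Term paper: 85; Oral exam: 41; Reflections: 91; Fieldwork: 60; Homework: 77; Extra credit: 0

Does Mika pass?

Fail

Term paper score 85 ≥ 45: minimum met.
Weighted total:
  Final exam 98 × 0.14 = 13.72
  Term paper 85 × 0.09 = 7.65
  Oral exam 41 × 0.45 = 18.45
  Reflections 91 × 0.11 = 10.01
  Fieldwork 60 × 0.06 = 3.6
  Homework 77 × 0.15 = 11.55
Sum = 64.98
Extra credit: 64.98 + 0 = 64.98
64.98 < 70 → Fail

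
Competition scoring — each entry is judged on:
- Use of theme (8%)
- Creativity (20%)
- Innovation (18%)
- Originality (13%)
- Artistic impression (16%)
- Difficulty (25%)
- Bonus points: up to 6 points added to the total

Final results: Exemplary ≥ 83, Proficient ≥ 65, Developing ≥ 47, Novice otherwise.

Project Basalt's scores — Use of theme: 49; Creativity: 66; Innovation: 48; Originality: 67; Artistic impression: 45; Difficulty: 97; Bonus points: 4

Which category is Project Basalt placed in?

Proficient

Weighted total:
  Use of theme 49 × 0.08 = 3.92
  Creativity 66 × 0.2 = 13.2
  Innovation 48 × 0.18 = 8.64
  Originality 67 × 0.13 = 8.71
  Artistic impression 45 × 0.16 = 7.2
  Difficulty 97 × 0.25 = 24.25
Sum = 65.92
Bonus points: 65.92 + 4 = 69.92
69.92 is ≥ 65 and < 83 → Proficient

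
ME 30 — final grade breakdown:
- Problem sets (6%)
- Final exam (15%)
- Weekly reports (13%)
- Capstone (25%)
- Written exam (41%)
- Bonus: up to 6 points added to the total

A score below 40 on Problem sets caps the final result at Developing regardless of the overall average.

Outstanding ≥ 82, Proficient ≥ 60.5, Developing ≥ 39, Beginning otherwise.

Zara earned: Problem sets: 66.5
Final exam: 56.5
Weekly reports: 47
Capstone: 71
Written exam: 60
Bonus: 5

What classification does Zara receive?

Proficient

Problem sets score 66.5 ≥ 40: minimum met.
Weighted total:
  Problem sets 66.5 × 0.06 = 3.99
  Final exam 56.5 × 0.15 = 8.475
  Weekly reports 47 × 0.13 = 6.11
  Capstone 71 × 0.25 = 17.75
  Written exam 60 × 0.41 = 24.6
Sum = 60.925
Bonus: 60.925 + 5 = 65.925
65.925 is ≥ 60.5 and < 82 → Proficient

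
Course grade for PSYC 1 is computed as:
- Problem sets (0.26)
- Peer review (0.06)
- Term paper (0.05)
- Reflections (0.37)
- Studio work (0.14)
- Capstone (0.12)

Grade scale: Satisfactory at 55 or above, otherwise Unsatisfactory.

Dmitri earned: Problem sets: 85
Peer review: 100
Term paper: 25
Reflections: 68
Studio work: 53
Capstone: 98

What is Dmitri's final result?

Weighted total:
  Problem sets 85 × 0.26 = 22.1
  Peer review 100 × 0.06 = 6
  Term paper 25 × 0.05 = 1.25
  Reflections 68 × 0.37 = 25.16
  Studio work 53 × 0.14 = 7.42
  Capstone 98 × 0.12 = 11.76
Sum = 73.69
73.69 ≥ 55 → Satisfactory

Satisfactory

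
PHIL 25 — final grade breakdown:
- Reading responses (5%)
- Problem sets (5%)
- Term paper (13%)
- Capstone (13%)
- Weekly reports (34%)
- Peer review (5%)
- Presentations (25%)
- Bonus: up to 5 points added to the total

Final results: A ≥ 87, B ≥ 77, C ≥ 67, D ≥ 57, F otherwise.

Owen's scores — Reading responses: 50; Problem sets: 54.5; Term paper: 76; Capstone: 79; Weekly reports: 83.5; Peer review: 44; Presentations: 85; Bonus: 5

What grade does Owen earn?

Weighted total:
  Reading responses 50 × 0.05 = 2.5
  Problem sets 54.5 × 0.05 = 2.725
  Term paper 76 × 0.13 = 9.88
  Capstone 79 × 0.13 = 10.27
  Weekly reports 83.5 × 0.34 = 28.39
  Peer review 44 × 0.05 = 2.2
  Presentations 85 × 0.25 = 21.25
Sum = 77.215
Bonus: 77.215 + 5 = 82.215
82.215 is ≥ 77 and < 87 → B

B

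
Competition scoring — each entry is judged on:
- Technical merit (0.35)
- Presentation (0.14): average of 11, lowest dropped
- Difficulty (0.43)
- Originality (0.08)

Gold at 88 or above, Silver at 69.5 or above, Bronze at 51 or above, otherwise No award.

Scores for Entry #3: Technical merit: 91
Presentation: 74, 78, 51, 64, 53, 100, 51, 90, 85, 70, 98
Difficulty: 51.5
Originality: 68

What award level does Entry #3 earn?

Presentation: drop 51 → average of remaining 10 = 763/10 = 76.3
Weighted total:
  Technical merit 91 × 0.35 = 31.85
  Presentation 76.3 × 0.14 = 10.682
  Difficulty 51.5 × 0.43 = 22.145
  Originality 68 × 0.08 = 5.44
Sum = 70.117
70.117 is ≥ 69.5 and < 88 → Silver

Silver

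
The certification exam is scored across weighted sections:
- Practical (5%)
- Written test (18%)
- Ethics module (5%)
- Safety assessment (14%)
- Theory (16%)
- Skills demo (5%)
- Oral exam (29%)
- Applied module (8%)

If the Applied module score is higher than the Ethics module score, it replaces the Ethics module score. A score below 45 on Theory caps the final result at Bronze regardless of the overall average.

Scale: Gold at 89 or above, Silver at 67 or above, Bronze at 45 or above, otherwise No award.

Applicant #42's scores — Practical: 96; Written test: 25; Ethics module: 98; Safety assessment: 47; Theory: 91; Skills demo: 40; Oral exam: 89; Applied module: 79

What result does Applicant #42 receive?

Silver

Applied module (79) ≤ Ethics module (98), so Ethics module stays at 98.
Theory score 91 ≥ 45: minimum met.
Weighted total:
  Practical 96 × 0.05 = 4.8
  Written test 25 × 0.18 = 4.5
  Ethics module 98 × 0.05 = 4.9
  Safety assessment 47 × 0.14 = 6.58
  Theory 91 × 0.16 = 14.56
  Skills demo 40 × 0.05 = 2
  Oral exam 89 × 0.29 = 25.81
  Applied module 79 × 0.08 = 6.32
Sum = 69.47
69.47 is ≥ 67 and < 89 → Silver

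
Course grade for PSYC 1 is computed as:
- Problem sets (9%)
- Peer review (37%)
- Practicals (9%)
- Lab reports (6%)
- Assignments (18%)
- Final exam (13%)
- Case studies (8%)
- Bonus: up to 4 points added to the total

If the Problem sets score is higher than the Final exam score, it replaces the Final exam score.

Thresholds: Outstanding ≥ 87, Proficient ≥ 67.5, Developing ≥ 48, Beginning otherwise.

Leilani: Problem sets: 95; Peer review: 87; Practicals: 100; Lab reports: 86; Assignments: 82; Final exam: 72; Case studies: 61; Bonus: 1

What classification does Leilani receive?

Problem sets (95) > Final exam (72), so Final exam counts as 95.
Weighted total:
  Problem sets 95 × 0.09 = 8.55
  Peer review 87 × 0.37 = 32.19
  Practicals 100 × 0.09 = 9
  Lab reports 86 × 0.06 = 5.16
  Assignments 82 × 0.18 = 14.76
  Final exam 95 × 0.13 = 12.35
  Case studies 61 × 0.08 = 4.88
Sum = 86.89
Bonus: 86.89 + 1 = 87.89
87.89 ≥ 87 → Outstanding

Outstanding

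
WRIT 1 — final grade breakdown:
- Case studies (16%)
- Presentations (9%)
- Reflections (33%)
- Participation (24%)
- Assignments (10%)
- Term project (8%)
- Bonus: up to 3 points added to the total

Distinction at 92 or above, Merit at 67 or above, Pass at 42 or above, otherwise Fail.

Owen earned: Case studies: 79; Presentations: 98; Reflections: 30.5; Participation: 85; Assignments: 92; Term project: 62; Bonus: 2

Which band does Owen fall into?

Merit

Weighted total:
  Case studies 79 × 0.16 = 12.64
  Presentations 98 × 0.09 = 8.82
  Reflections 30.5 × 0.33 = 10.065
  Participation 85 × 0.24 = 20.4
  Assignments 92 × 0.1 = 9.2
  Term project 62 × 0.08 = 4.96
Sum = 66.085
Bonus: 66.085 + 2 = 68.085
68.085 is ≥ 67 and < 92 → Merit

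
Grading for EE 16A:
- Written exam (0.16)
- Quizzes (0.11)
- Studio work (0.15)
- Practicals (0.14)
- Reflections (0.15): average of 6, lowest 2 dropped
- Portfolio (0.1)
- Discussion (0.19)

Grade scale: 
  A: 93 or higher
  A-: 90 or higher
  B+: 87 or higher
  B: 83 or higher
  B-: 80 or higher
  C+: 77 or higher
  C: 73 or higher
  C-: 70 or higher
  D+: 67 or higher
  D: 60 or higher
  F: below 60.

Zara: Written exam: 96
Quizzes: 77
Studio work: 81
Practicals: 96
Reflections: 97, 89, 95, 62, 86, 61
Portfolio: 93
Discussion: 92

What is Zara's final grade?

Reflections: drop 61, 62 → average of remaining 4 = 367/4 = 91.75
Weighted total:
  Written exam 96 × 0.16 = 15.36
  Quizzes 77 × 0.11 = 8.47
  Studio work 81 × 0.15 = 12.15
  Practicals 96 × 0.14 = 13.44
  Reflections 91.75 × 0.15 = 13.7625
  Portfolio 93 × 0.1 = 9.3
  Discussion 92 × 0.19 = 17.48
Sum = 89.9625
89.9625 is ≥ 87 and < 90 → B+

B+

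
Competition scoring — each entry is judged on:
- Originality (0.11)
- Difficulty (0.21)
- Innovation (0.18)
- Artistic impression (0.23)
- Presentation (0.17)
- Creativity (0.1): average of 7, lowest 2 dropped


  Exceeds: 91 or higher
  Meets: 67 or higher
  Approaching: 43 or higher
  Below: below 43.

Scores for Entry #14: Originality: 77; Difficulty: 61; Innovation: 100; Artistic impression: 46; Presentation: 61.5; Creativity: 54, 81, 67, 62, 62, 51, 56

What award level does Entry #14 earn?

Approaching

Creativity: drop 51, 54 → average of remaining 5 = 328/5 = 65.6
Weighted total:
  Originality 77 × 0.11 = 8.47
  Difficulty 61 × 0.21 = 12.81
  Innovation 100 × 0.18 = 18
  Artistic impression 46 × 0.23 = 10.58
  Presentation 61.5 × 0.17 = 10.455
  Creativity 65.6 × 0.1 = 6.56
Sum = 66.875
66.875 is ≥ 43 and < 67 → Approaching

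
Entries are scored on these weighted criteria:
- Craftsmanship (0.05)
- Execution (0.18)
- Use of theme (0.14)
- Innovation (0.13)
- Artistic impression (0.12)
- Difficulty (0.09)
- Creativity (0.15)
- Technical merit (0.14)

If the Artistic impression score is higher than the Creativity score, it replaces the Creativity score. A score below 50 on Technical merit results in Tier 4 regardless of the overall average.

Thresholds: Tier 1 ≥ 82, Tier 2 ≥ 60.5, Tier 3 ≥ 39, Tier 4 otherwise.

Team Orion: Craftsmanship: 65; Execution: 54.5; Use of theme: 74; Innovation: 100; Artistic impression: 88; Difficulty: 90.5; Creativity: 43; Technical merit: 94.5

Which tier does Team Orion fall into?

Artistic impression (88) > Creativity (43), so Creativity counts as 88.
Technical merit score 94.5 ≥ 50: minimum met.
Weighted total:
  Craftsmanship 65 × 0.05 = 3.25
  Execution 54.5 × 0.18 = 9.81
  Use of theme 74 × 0.14 = 10.36
  Innovation 100 × 0.13 = 13
  Artistic impression 88 × 0.12 = 10.56
  Difficulty 90.5 × 0.09 = 8.145
  Creativity 88 × 0.15 = 13.2
  Technical merit 94.5 × 0.14 = 13.23
Sum = 81.555
81.555 is ≥ 60.5 and < 82 → Tier 2

Tier 2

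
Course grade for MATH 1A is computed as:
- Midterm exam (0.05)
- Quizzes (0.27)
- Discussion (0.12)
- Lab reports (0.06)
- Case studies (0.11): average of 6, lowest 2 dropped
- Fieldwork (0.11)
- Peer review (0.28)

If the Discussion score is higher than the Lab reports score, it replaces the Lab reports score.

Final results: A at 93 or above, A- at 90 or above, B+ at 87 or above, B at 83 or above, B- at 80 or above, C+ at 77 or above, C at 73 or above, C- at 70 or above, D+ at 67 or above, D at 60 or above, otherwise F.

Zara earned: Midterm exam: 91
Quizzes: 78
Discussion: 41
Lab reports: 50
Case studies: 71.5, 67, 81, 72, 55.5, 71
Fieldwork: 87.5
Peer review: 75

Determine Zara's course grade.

Case studies: drop 55.5, 67 → average of remaining 4 = 295.5/4 = 73.875
Discussion (41) ≤ Lab reports (50), so Lab reports stays at 50.
Weighted total:
  Midterm exam 91 × 0.05 = 4.55
  Quizzes 78 × 0.27 = 21.06
  Discussion 41 × 0.12 = 4.92
  Lab reports 50 × 0.06 = 3
  Case studies 73.875 × 0.11 = 8.12625
  Fieldwork 87.5 × 0.11 = 9.625
  Peer review 75 × 0.28 = 21
Sum = 72.28125
72.28125 is ≥ 70 and < 73 → C-

C-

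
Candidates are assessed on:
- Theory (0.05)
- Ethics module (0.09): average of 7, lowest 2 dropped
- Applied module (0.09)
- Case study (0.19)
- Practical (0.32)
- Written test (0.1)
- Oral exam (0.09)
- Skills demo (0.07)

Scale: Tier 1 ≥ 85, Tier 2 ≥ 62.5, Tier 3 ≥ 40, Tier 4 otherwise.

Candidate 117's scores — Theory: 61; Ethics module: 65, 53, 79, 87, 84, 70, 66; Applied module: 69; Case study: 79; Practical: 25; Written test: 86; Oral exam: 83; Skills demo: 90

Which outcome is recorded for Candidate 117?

Tier 3

Ethics module: drop 53, 65 → average of remaining 5 = 386/5 = 77.2
Weighted total:
  Theory 61 × 0.05 = 3.05
  Ethics module 77.2 × 0.09 = 6.948
  Applied module 69 × 0.09 = 6.21
  Case study 79 × 0.19 = 15.01
  Practical 25 × 0.32 = 8
  Written test 86 × 0.1 = 8.6
  Oral exam 83 × 0.09 = 7.47
  Skills demo 90 × 0.07 = 6.3
Sum = 61.588
61.588 is ≥ 40 and < 62.5 → Tier 3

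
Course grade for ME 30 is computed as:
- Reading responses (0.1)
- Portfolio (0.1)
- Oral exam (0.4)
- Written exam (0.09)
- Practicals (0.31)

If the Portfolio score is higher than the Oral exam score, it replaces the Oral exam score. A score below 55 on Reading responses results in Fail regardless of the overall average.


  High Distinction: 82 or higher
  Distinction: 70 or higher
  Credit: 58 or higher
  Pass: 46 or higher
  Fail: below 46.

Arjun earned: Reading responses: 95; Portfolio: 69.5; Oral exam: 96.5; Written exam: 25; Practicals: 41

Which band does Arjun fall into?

Portfolio (69.5) ≤ Oral exam (96.5), so Oral exam stays at 96.5.
Reading responses score 95 ≥ 55: minimum met.
Weighted total:
  Reading responses 95 × 0.1 = 9.5
  Portfolio 69.5 × 0.1 = 6.95
  Oral exam 96.5 × 0.4 = 38.6
  Written exam 25 × 0.09 = 2.25
  Practicals 41 × 0.31 = 12.71
Sum = 70.01
70.01 is ≥ 70 and < 82 → Distinction

Distinction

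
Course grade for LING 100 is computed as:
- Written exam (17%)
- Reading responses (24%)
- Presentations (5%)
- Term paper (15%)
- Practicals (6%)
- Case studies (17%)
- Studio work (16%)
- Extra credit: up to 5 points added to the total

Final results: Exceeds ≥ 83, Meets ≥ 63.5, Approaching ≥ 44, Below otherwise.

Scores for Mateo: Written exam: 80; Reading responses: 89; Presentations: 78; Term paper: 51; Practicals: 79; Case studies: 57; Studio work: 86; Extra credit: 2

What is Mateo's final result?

Weighted total:
  Written exam 80 × 0.17 = 13.6
  Reading responses 89 × 0.24 = 21.36
  Presentations 78 × 0.05 = 3.9
  Term paper 51 × 0.15 = 7.65
  Practicals 79 × 0.06 = 4.74
  Case studies 57 × 0.17 = 9.69
  Studio work 86 × 0.16 = 13.76
Sum = 74.7
Extra credit: 74.7 + 2 = 76.7
76.7 is ≥ 63.5 and < 83 → Meets

Meets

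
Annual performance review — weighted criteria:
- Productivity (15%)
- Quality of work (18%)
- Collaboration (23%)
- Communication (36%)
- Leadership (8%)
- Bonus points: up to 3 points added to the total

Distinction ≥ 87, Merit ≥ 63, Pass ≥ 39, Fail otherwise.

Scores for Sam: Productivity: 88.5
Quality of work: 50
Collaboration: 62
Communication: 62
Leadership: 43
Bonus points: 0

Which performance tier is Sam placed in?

Pass

Weighted total:
  Productivity 88.5 × 0.15 = 13.275
  Quality of work 50 × 0.18 = 9
  Collaboration 62 × 0.23 = 14.26
  Communication 62 × 0.36 = 22.32
  Leadership 43 × 0.08 = 3.44
Sum = 62.295
Bonus points: 62.295 + 0 = 62.295
62.295 is ≥ 39 and < 63 → Pass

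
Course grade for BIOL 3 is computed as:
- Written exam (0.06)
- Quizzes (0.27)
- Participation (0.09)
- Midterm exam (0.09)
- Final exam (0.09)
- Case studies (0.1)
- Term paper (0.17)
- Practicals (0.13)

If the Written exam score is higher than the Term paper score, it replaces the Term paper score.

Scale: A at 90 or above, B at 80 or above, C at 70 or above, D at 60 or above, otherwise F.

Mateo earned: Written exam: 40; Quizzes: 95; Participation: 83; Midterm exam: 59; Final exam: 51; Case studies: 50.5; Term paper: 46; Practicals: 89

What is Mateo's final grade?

Written exam (40) ≤ Term paper (46), so Term paper stays at 46.
Weighted total:
  Written exam 40 × 0.06 = 2.4
  Quizzes 95 × 0.27 = 25.65
  Participation 83 × 0.09 = 7.47
  Midterm exam 59 × 0.09 = 5.31
  Final exam 51 × 0.09 = 4.59
  Case studies 50.5 × 0.1 = 5.05
  Term paper 46 × 0.17 = 7.82
  Practicals 89 × 0.13 = 11.57
Sum = 69.86
69.86 is ≥ 60 and < 70 → D

D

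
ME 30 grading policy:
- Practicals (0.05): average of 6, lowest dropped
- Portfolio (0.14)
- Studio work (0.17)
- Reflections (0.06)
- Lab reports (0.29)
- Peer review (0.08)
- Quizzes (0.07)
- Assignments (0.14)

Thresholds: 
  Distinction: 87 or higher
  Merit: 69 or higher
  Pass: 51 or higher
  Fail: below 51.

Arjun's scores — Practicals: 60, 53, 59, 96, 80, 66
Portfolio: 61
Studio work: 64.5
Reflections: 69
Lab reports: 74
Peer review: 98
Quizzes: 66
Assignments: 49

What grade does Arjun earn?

Pass

Practicals: drop 53 → average of remaining 5 = 361/5 = 72.2
Weighted total:
  Practicals 72.2 × 0.05 = 3.61
  Portfolio 61 × 0.14 = 8.54
  Studio work 64.5 × 0.17 = 10.965
  Reflections 69 × 0.06 = 4.14
  Lab reports 74 × 0.29 = 21.46
  Peer review 98 × 0.08 = 7.84
  Quizzes 66 × 0.07 = 4.62
  Assignments 49 × 0.14 = 6.86
Sum = 68.035
68.035 is ≥ 51 and < 69 → Pass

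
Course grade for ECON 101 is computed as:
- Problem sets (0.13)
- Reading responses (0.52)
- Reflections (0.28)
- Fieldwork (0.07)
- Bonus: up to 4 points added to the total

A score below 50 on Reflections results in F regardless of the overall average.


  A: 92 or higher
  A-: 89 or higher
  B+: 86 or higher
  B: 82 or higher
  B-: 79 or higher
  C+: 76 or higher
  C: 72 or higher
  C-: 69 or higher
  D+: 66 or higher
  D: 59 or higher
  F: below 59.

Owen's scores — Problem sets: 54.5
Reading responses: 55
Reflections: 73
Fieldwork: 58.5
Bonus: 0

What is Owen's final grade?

Reflections score 73 ≥ 50: minimum met.
Weighted total:
  Problem sets 54.5 × 0.13 = 7.085
  Reading responses 55 × 0.52 = 28.6
  Reflections 73 × 0.28 = 20.44
  Fieldwork 58.5 × 0.07 = 4.095
Sum = 60.22
Bonus: 60.22 + 0 = 60.22
60.22 is ≥ 59 and < 66 → D

D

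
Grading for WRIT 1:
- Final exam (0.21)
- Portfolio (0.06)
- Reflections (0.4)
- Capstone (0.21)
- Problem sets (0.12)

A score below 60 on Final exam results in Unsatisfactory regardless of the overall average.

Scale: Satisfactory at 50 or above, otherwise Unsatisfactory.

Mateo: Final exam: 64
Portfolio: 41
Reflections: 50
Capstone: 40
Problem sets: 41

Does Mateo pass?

Unsatisfactory

Final exam score 64 ≥ 60: minimum met.
Weighted total:
  Final exam 64 × 0.21 = 13.44
  Portfolio 41 × 0.06 = 2.46
  Reflections 50 × 0.4 = 20
  Capstone 40 × 0.21 = 8.4
  Problem sets 41 × 0.12 = 4.92
Sum = 49.22
49.22 < 50 → Unsatisfactory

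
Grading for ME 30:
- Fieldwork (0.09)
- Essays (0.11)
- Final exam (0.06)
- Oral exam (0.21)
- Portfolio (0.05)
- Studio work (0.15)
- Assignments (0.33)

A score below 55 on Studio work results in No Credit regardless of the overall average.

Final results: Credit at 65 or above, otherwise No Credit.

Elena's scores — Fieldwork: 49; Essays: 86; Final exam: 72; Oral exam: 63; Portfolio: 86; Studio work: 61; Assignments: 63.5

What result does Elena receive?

Studio work score 61 ≥ 55: minimum met.
Weighted total:
  Fieldwork 49 × 0.09 = 4.41
  Essays 86 × 0.11 = 9.46
  Final exam 72 × 0.06 = 4.32
  Oral exam 63 × 0.21 = 13.23
  Portfolio 86 × 0.05 = 4.3
  Studio work 61 × 0.15 = 9.15
  Assignments 63.5 × 0.33 = 20.955
Sum = 65.825
65.825 ≥ 65 → Credit

Credit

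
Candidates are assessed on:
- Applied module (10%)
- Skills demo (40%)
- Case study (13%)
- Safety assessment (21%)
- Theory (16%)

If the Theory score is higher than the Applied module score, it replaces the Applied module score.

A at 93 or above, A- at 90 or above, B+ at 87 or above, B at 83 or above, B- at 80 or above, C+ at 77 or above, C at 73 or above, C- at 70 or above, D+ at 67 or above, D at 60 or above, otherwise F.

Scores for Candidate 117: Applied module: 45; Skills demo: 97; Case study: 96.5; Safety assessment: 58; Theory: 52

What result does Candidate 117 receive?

Theory (52) > Applied module (45), so Applied module counts as 52.
Weighted total:
  Applied module 52 × 0.1 = 5.2
  Skills demo 97 × 0.4 = 38.8
  Case study 96.5 × 0.13 = 12.545
  Safety assessment 58 × 0.21 = 12.18
  Theory 52 × 0.16 = 8.32
Sum = 77.045
77.045 is ≥ 77 and < 80 → C+

C+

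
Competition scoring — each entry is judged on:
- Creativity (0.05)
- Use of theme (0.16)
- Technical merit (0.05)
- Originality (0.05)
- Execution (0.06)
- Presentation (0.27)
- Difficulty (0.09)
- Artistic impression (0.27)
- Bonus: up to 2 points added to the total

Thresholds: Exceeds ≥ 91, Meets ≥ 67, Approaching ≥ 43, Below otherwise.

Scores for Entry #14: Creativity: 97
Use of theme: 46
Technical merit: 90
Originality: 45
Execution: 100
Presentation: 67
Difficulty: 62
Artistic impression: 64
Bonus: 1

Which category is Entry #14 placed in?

Approaching

Weighted total:
  Creativity 97 × 0.05 = 4.85
  Use of theme 46 × 0.16 = 7.36
  Technical merit 90 × 0.05 = 4.5
  Originality 45 × 0.05 = 2.25
  Execution 100 × 0.06 = 6
  Presentation 67 × 0.27 = 18.09
  Difficulty 62 × 0.09 = 5.58
  Artistic impression 64 × 0.27 = 17.28
Sum = 65.91
Bonus: 65.91 + 1 = 66.91
66.91 is ≥ 43 and < 67 → Approaching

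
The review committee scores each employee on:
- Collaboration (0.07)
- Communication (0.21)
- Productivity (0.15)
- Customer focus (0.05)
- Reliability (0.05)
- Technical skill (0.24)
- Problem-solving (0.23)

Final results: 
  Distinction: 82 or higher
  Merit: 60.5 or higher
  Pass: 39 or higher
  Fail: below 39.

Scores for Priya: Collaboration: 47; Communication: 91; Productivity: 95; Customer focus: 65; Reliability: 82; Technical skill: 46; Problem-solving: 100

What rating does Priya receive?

Weighted total:
  Collaboration 47 × 0.07 = 3.29
  Communication 91 × 0.21 = 19.11
  Productivity 95 × 0.15 = 14.25
  Customer focus 65 × 0.05 = 3.25
  Reliability 82 × 0.05 = 4.1
  Technical skill 46 × 0.24 = 11.04
  Problem-solving 100 × 0.23 = 23
Sum = 78.04
78.04 is ≥ 60.5 and < 82 → Merit

Merit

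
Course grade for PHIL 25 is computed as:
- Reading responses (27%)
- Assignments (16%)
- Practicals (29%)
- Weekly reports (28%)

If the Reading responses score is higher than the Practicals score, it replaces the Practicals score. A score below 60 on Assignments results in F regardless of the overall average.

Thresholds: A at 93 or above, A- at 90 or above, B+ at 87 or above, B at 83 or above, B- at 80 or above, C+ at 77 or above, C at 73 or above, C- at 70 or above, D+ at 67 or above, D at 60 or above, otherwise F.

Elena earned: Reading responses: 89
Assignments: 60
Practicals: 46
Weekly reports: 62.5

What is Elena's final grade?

C

Reading responses (89) > Practicals (46), so Practicals counts as 89.
Assignments score 60 ≥ 60: minimum met.
Weighted total:
  Reading responses 89 × 0.27 = 24.03
  Assignments 60 × 0.16 = 9.6
  Practicals 89 × 0.29 = 25.81
  Weekly reports 62.5 × 0.28 = 17.5
Sum = 76.94
76.94 is ≥ 73 and < 77 → C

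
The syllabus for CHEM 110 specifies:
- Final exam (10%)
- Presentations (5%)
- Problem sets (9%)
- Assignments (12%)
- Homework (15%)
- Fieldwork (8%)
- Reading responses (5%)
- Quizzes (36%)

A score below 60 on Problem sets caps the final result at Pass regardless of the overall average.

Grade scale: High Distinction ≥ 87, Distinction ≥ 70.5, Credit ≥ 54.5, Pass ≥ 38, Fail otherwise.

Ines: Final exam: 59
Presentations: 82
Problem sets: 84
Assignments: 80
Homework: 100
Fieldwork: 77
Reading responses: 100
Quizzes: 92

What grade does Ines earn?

Distinction

Problem sets score 84 ≥ 60: minimum met.
Weighted total:
  Final exam 59 × 0.1 = 5.9
  Presentations 82 × 0.05 = 4.1
  Problem sets 84 × 0.09 = 7.56
  Assignments 80 × 0.12 = 9.6
  Homework 100 × 0.15 = 15
  Fieldwork 77 × 0.08 = 6.16
  Reading responses 100 × 0.05 = 5
  Quizzes 92 × 0.36 = 33.12
Sum = 86.44
86.44 is ≥ 70.5 and < 87 → Distinction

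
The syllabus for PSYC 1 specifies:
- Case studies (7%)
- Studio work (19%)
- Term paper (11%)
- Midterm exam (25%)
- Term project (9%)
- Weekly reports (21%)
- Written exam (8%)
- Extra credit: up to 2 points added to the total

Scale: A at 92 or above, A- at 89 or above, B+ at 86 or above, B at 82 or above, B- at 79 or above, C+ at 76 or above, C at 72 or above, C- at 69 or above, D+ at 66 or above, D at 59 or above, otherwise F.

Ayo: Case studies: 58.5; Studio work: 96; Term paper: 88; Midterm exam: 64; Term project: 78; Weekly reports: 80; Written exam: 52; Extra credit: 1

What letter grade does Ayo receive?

C+

Weighted total:
  Case studies 58.5 × 0.07 = 4.095
  Studio work 96 × 0.19 = 18.24
  Term paper 88 × 0.11 = 9.68
  Midterm exam 64 × 0.25 = 16
  Term project 78 × 0.09 = 7.02
  Weekly reports 80 × 0.21 = 16.8
  Written exam 52 × 0.08 = 4.16
Sum = 75.995
Extra credit: 75.995 + 1 = 76.995
76.995 is ≥ 76 and < 79 → C+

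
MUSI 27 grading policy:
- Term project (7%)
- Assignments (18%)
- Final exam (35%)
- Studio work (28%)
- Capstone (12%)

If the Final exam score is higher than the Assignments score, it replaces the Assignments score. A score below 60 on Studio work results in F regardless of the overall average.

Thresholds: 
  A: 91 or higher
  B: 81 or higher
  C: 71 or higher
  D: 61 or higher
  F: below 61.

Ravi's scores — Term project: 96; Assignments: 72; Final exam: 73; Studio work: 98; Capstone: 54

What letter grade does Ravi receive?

C

Final exam (73) > Assignments (72), so Assignments counts as 73.
Studio work score 98 ≥ 60: minimum met.
Weighted total:
  Term project 96 × 0.07 = 6.72
  Assignments 73 × 0.18 = 13.14
  Final exam 73 × 0.35 = 25.55
  Studio work 98 × 0.28 = 27.44
  Capstone 54 × 0.12 = 6.48
Sum = 79.33
79.33 is ≥ 71 and < 81 → C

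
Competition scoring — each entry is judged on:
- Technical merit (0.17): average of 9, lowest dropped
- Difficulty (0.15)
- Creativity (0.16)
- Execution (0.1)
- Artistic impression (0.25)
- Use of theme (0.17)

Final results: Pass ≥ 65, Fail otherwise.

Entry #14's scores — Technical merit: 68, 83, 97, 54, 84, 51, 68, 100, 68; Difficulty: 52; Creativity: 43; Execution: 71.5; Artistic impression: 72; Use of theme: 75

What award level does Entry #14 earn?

Pass

Technical merit: drop 51 → average of remaining 8 = 622/8 = 77.75
Weighted total:
  Technical merit 77.75 × 0.17 = 13.2175
  Difficulty 52 × 0.15 = 7.8
  Creativity 43 × 0.16 = 6.88
  Execution 71.5 × 0.1 = 7.15
  Artistic impression 72 × 0.25 = 18
  Use of theme 75 × 0.17 = 12.75
Sum = 65.7975
65.7975 ≥ 65 → Pass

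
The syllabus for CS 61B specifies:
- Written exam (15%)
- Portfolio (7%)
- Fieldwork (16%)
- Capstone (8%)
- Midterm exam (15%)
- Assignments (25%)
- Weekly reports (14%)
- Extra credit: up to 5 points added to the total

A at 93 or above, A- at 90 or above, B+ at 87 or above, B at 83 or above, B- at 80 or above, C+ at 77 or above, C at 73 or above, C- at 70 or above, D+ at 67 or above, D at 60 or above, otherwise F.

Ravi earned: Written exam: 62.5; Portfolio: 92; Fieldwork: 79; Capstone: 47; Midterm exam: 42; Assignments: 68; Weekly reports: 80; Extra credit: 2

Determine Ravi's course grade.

D+

Weighted total:
  Written exam 62.5 × 0.15 = 9.375
  Portfolio 92 × 0.07 = 6.44
  Fieldwork 79 × 0.16 = 12.64
  Capstone 47 × 0.08 = 3.76
  Midterm exam 42 × 0.15 = 6.3
  Assignments 68 × 0.25 = 17
  Weekly reports 80 × 0.14 = 11.2
Sum = 66.715
Extra credit: 66.715 + 2 = 68.715
68.715 is ≥ 67 and < 70 → D+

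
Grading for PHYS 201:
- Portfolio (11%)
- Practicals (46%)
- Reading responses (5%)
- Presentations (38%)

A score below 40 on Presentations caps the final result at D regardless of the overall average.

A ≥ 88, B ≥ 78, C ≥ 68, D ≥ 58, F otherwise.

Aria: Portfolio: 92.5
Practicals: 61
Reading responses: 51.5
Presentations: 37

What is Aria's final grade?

F

Presentations score 37 < 40: minimum not met.
Weighted total:
  Portfolio 92.5 × 0.11 = 10.175
  Practicals 61 × 0.46 = 28.06
  Reading responses 51.5 × 0.05 = 2.575
  Presentations 37 × 0.38 = 14.06
Sum = 54.87
54.87 would be F; cap at D applies → F.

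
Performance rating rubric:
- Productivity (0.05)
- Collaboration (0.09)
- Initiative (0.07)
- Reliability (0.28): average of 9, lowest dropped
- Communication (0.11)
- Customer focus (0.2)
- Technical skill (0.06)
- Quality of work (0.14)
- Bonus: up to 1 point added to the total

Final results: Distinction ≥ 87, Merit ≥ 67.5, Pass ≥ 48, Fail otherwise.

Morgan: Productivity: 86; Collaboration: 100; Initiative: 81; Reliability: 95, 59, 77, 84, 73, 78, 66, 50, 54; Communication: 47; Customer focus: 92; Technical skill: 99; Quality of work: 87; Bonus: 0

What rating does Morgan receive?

Merit

Reliability: drop 50 → average of remaining 8 = 586/8 = 73.25
Weighted total:
  Productivity 86 × 0.05 = 4.3
  Collaboration 100 × 0.09 = 9
  Initiative 81 × 0.07 = 5.67
  Reliability 73.25 × 0.28 = 20.51
  Communication 47 × 0.11 = 5.17
  Customer focus 92 × 0.2 = 18.4
  Technical skill 99 × 0.06 = 5.94
  Quality of work 87 × 0.14 = 12.18
Sum = 81.17
Bonus: 81.17 + 0 = 81.17
81.17 is ≥ 67.5 and < 87 → Merit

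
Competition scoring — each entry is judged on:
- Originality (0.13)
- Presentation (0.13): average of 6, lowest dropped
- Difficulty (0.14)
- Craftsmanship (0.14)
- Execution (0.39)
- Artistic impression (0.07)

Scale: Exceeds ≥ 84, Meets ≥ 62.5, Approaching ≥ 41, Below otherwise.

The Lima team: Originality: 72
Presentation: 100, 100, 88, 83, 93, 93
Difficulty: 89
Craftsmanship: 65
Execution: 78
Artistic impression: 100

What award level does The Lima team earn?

Meets

Presentation: drop 83 → average of remaining 5 = 474/5 = 94.8
Weighted total:
  Originality 72 × 0.13 = 9.36
  Presentation 94.8 × 0.13 = 12.324
  Difficulty 89 × 0.14 = 12.46
  Craftsmanship 65 × 0.14 = 9.1
  Execution 78 × 0.39 = 30.42
  Artistic impression 100 × 0.07 = 7
Sum = 80.664
80.664 is ≥ 62.5 and < 84 → Meets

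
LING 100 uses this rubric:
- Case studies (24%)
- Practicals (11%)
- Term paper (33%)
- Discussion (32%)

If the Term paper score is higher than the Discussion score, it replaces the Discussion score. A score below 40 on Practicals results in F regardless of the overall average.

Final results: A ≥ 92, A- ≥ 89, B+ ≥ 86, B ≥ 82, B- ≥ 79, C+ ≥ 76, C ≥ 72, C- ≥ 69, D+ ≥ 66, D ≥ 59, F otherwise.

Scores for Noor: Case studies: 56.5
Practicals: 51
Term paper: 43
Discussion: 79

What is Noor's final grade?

Term paper (43) ≤ Discussion (79), so Discussion stays at 79.
Practicals score 51 ≥ 40: minimum met.
Weighted total:
  Case studies 56.5 × 0.24 = 13.56
  Practicals 51 × 0.11 = 5.61
  Term paper 43 × 0.33 = 14.19
  Discussion 79 × 0.32 = 25.28
Sum = 58.64
58.64 < 59 → F

F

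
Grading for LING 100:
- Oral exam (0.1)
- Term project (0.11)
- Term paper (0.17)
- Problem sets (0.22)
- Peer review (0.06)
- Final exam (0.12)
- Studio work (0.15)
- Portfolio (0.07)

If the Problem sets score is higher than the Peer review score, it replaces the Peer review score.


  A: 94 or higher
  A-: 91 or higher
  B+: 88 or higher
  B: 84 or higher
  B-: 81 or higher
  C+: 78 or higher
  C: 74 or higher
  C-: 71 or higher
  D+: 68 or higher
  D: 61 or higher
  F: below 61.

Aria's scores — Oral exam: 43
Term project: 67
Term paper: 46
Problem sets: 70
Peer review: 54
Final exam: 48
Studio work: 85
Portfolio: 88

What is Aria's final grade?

Problem sets (70) > Peer review (54), so Peer review counts as 70.
Weighted total:
  Oral exam 43 × 0.1 = 4.3
  Term project 67 × 0.11 = 7.37
  Term paper 46 × 0.17 = 7.82
  Problem sets 70 × 0.22 = 15.4
  Peer review 70 × 0.06 = 4.2
  Final exam 48 × 0.12 = 5.76
  Studio work 85 × 0.15 = 12.75
  Portfolio 88 × 0.07 = 6.16
Sum = 63.76
63.76 is ≥ 61 and < 68 → D

D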